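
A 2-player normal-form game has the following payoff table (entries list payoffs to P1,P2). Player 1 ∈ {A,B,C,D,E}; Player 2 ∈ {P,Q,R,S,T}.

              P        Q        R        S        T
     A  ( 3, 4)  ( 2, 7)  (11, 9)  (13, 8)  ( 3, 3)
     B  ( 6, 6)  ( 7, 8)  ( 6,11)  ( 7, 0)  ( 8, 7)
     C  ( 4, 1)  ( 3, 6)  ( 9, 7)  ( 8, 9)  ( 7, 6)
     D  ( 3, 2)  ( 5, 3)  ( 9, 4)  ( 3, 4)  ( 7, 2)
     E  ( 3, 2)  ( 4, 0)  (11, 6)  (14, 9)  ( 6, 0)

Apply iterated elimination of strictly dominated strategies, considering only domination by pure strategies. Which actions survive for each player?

P2 drop P (R beats it: A:9>4 B:11>6 C:7>1 D:4>2 E:6>2)
P2 drop Q (R beats it: A:9>7 B:11>8 C:7>6 D:4>3 E:6>0)
P2 drop T (R beats it: A:9>3 B:11>7 C:7>6 D:4>2 E:6>0)
P1 drop B (A beats it: R:11>6 S:13>7)
P1 drop C (A beats it: R:11>9 S:13>8)
P1 drop D (A beats it: R:11>9 S:13>3)
P1→{A,E} P2→{R,S}

Remaining: P1:{A,E} P2:{R,S}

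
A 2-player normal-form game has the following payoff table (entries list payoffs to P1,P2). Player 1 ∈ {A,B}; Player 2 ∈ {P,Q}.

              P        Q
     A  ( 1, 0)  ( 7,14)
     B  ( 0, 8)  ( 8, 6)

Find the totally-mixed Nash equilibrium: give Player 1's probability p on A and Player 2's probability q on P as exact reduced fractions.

P1 indiff ⇒ q·1+(1-q)·7 = q·0+(1-q)·8 ⇒ q(1) = (1-q)(1) ⇒ q = 1/2
P2 indiff ⇒ p·0+(1-p)·8 = p·14+(1-p)·6 ⇒ p(-14) = (1-p)(-2) ⇒ p = 1/8

P1 mixes 1/8 on A; P2 mixes 1/2 on P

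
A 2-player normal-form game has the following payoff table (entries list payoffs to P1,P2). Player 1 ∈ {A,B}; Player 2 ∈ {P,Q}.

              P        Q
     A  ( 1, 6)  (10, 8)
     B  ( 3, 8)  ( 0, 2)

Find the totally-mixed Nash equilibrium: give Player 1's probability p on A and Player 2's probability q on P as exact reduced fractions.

P1 indiff ⇒ q·1+(1-q)·10 = q·3+(1-q)·0 ⇒ q(-2) = (1-q)(-10) ⇒ q = 5/6
P2 indiff ⇒ p·6+(1-p)·8 = p·8+(1-p)·2 ⇒ p(-2) = (1-p)(-6) ⇒ p = 3/4

(p,q) = (3/4, 5/6)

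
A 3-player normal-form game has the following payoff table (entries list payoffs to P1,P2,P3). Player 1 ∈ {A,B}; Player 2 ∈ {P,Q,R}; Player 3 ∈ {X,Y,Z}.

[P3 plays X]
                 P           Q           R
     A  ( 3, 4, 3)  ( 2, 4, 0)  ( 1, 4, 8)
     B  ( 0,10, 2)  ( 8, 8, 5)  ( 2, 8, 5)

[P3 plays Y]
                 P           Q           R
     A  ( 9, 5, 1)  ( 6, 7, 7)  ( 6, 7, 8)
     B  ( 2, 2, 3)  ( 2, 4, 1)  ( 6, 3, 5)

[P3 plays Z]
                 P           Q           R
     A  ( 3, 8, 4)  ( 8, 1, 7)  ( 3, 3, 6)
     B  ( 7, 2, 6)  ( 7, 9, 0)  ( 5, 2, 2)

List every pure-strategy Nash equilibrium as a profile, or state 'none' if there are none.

PSNE = {(A,Q,Y), (A,R,Y)}

(A,P,X): not NE [P3→Z gives 4>3]
(A,P,Y): not NE [P2→R gives 7>5; P3→Z gives 4>1]
(A,P,Z): not NE [P1→B gives 7>3]
(A,Q,X): not NE [P1→B gives 8>2; P3→Z gives 7>0]
(A,Q,Y): NE
(A,Q,Z): not NE [P2→P gives 8>1]
(A,R,X): not NE [P1→B gives 2>1]
(A,R,Y): NE
(A,R,Z): not NE [P1→B gives 5>3; P2→P gives 8>3; P3→Y gives 8>6]
(B,P,X): not NE [P1→A gives 3>0; P3→Z gives 6>2]
(B,P,Y): not NE [P1→A gives 9>2; P2→Q gives 4>2; P3→Z gives 6>3]
(B,P,Z): not NE [P2→Q gives 9>2]
(B,Q,X): not NE [P2→P gives 10>8]
(B,Q,Y): not NE [P1→A gives 6>2; P3→X gives 5>1]
(B,Q,Z): not NE [P1→A gives 8>7; P3→X gives 5>0]
(B,R,X): not NE [P2→P gives 10>8]
(B,R,Y): not NE [P2→Q gives 4>3]
(B,R,Z): not NE [P2→Q gives 9>2; P3→Y gives 5>2]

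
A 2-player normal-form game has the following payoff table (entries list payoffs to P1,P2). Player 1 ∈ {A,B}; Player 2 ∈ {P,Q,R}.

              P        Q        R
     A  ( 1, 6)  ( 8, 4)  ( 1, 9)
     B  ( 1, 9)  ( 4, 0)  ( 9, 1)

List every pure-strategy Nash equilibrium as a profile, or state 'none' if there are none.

(A,P): not NE [P2→R gives 9>6]
(A,Q): not NE [P2→R gives 9>4]
(A,R): not NE [P1→B gives 9>1]
(B,P): NE
(B,Q): not NE [P1→A gives 8>4; P2→P gives 9>0]
(B,R): not NE [P2→P gives 9>1]

Nash profiles: (B,P)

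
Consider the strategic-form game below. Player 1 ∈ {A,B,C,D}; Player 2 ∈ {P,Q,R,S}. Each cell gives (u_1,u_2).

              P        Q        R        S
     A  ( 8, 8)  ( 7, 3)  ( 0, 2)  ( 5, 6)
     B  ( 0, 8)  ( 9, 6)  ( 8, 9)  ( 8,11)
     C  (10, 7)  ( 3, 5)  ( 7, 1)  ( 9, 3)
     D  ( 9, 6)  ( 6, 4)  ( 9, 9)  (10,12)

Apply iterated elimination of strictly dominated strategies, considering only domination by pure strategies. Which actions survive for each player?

P2 drop Q (P beats it: A:8>3 B:8>6 C:7>5 D:6>4)
P1 drop A (C beats it: P:10>8 R:7>0 S:9>5)
P1 drop B (D beats it: P:9>0 R:9>8 S:10>8)
P2 drop R (S beats it: C:3>1 D:12>9)
P1→{C,D} P2→{P,S}

Survivors P1:{C,D} P2:{P,S}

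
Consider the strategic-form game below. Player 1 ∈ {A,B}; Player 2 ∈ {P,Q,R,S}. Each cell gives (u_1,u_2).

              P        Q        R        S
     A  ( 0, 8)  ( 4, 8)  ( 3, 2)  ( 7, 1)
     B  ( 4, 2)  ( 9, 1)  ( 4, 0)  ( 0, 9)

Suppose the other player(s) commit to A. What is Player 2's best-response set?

u_2(P vs A) = 8
u_2(Q vs A) = 8
u_2(R vs A) = 2
u_2(S vs A) = 1
max payoff 8 at {P,Q}

BR_2 = {P,Q}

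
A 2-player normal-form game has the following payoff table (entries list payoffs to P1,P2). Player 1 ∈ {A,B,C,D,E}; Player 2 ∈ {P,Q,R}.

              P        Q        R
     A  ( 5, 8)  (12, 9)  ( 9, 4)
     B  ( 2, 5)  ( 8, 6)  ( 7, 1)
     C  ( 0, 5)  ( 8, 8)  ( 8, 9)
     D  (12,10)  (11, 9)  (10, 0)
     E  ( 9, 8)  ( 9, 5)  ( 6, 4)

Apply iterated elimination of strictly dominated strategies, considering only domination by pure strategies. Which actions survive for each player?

P1 drop B (A beats it: P:5>2 Q:12>8 R:9>7)
P1 drop C (A beats it: P:5>0 Q:12>8 R:9>8)
P1 drop E (D beats it: P:12>9 Q:11>9 R:10>6)
P2 drop R (P beats it: A:8>4 D:10>0)
P1→{A,D} P2→{P,Q}

Survivors P1:{A,D} P2:{P,Q}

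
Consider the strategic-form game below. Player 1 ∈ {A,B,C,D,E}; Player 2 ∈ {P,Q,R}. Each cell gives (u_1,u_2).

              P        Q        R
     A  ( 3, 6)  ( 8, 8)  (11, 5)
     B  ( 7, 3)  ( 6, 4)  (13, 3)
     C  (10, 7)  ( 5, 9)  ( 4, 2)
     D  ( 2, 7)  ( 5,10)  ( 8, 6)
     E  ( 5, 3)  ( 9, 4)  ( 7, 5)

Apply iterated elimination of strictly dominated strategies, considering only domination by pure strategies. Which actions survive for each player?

Remaining: P1:{A,B,E} P2:{Q,R}

P1 drop D (A beats it: P:3>2 Q:8>5 R:11>8)
P2 drop P (Q beats it: A:8>6 B:4>3 C:9>7 E:4>3)
P1 drop C (A beats it: Q:8>5 R:11>4)
P1→{A,B,E} P2→{Q,R}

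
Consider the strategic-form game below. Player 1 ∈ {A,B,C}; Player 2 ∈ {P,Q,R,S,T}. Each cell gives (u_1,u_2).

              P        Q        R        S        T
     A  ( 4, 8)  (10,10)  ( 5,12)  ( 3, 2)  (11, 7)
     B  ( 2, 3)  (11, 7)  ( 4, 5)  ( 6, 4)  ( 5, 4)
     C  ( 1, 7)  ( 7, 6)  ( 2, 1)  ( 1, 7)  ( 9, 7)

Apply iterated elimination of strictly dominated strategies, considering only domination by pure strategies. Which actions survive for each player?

IESDS → P1:{A,B} P2:{Q,R}

P1 drop C (A beats it: P:4>1 Q:10>7 R:5>2 S:3>1 T:11>9)
P2 drop P (Q beats it: A:10>8 B:7>3)
P2 drop S (Q beats it: A:10>2 B:7>4)
P2 drop T (Q beats it: A:10>7 B:7>4)
P1→{A,B} P2→{Q,R}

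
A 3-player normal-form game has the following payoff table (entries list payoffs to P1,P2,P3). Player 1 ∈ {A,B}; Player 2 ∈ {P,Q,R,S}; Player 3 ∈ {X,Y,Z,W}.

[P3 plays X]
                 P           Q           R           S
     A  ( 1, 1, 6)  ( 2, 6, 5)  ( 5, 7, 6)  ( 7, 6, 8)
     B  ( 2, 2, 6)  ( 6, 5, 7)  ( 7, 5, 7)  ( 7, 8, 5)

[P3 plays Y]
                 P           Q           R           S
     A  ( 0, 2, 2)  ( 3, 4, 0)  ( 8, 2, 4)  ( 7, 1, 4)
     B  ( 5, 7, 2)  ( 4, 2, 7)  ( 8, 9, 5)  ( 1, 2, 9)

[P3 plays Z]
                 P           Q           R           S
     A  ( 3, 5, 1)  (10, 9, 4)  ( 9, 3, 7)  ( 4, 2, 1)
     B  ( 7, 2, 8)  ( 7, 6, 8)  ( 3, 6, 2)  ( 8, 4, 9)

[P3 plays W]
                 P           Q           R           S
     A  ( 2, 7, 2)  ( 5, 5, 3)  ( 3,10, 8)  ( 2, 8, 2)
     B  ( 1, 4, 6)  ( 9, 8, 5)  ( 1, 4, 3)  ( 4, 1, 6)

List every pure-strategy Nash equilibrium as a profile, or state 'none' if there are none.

Nash profiles: (A,R,W)

(A,P,X): not NE [P1→B gives 2>1; P2→R gives 7>1]
(A,P,Y): not NE [P1→B gives 5>0; P2→Q gives 4>2; P3→X gives 6>2]
(A,P,Z): not NE [P1→B gives 7>3; P2→Q gives 9>5; P3→X gives 6>1]
(A,P,W): not NE [P2→R gives 10>7; P3→X gives 6>2]
(A,Q,X): not NE [P1→B gives 6>2; P2→R gives 7>6]
(A,Q,Y): not NE [P1→B gives 4>3; P3→X gives 5>0]
(A,Q,Z): not NE [P3→X gives 5>4]
(A,Q,W): not NE [P1→B gives 9>5; P2→R gives 10>5; P3→X gives 5>3]
(A,R,X): not NE [P1→B gives 7>5; P3→W gives 8>6]
(A,R,Y): not NE [P2→Q gives 4>2; P3→W gives 8>4]
(A,R,Z): not NE [P2→Q gives 9>3; P3→W gives 8>7]
(A,R,W): NE
(A,S,X): not NE [P2→R gives 7>6]
(A,S,Y): not NE [P2→Q gives 4>1; P3→X gives 8>4]
(A,S,Z): not NE [P1→B gives 8>4; P2→Q gives 9>2; P3→X gives 8>1]
(A,S,W): not NE [P1→B gives 4>2; P2→R gives 10>8; P3→X gives 8>2]
(B,P,X): not NE [P2→S gives 8>2; P3→Z gives 8>6]
(B,P,Y): not NE [P2→R gives 9>7; P3→Z gives 8>2]
(B,P,Z): not NE [P2→R gives 6>2]
(B,P,W): not NE [P1→A gives 2>1; P2→Q gives 8>4; P3→Z gives 8>6]
(B,Q,X): not NE [P2→S gives 8>5; P3→Z gives 8>7]
(B,Q,Y): not NE [P2→R gives 9>2; P3→Z gives 8>7]
(B,Q,Z): not NE [P1→A gives 10>7]
(B,Q,W): not NE [P3→Z gives 8>5]
(B,R,X): not NE [P2→S gives 8>5]
(B,R,Y): not NE [P3→X gives 7>5]
(B,R,Z): not NE [P1→A gives 9>3; P3→X gives 7>2]
(B,R,W): not NE [P1→A gives 3>1; P2→Q gives 8>4; P3→X gives 7>3]
(B,S,X): not NE [P3→Z gives 9>5]
(B,S,Y): not NE [P1→A gives 7>1; P2→R gives 9>2]
(B,S,Z): not NE [P2→R gives 6>4]
(B,S,W): not NE [P2→Q gives 8>1; P3→Z gives 9>6]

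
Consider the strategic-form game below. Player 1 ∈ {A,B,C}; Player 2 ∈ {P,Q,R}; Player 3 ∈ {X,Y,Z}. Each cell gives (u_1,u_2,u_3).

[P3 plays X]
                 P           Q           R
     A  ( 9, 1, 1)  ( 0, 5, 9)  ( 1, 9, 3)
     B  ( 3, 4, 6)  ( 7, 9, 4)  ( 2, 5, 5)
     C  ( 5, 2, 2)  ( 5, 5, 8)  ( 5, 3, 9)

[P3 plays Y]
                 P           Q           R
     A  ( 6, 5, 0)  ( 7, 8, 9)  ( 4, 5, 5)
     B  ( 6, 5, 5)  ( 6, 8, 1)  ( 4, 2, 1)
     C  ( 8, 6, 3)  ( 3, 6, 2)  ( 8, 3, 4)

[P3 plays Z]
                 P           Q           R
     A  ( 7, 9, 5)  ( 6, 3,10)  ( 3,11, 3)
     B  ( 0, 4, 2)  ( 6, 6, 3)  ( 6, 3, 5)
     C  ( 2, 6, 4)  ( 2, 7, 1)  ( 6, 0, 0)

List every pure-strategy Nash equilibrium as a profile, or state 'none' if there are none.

(A,P,X): not NE [P2→R gives 9>1; P3→Z gives 5>1]
(A,P,Y): not NE [P1→C gives 8>6; P2→Q gives 8>5; P3→Z gives 5>0]
(A,P,Z): not NE [P2→R gives 11>9]
(A,Q,X): not NE [P1→B gives 7>0; P2→R gives 9>5; P3→Z gives 10>9]
(A,Q,Y): not NE [P3→Z gives 10>9]
(A,Q,Z): not NE [P2→R gives 11>3]
(A,R,X): not NE [P1→C gives 5>1; P3→Y gives 5>3]
(A,R,Y): not NE [P1→C gives 8>4; P2→Q gives 8>5]
(A,R,Z): not NE [P1→C gives 6>3; P3→Y gives 5>3]
(B,P,X): not NE [P1→A gives 9>3; P2→Q gives 9>4]
(B,P,Y): not NE [P1→C gives 8>6; P2→Q gives 8>5; P3→X gives 6>5]
(B,P,Z): not NE [P1→A gives 7>0; P2→Q gives 6>4; P3→X gives 6>2]
(B,Q,X): NE
(B,Q,Y): not NE [P1→A gives 7>6; P3→X gives 4>1]
(B,Q,Z): not NE [P3→X gives 4>3]
(B,R,X): not NE [P1→C gives 5>2; P2→Q gives 9>5]
(B,R,Y): not NE [P1→C gives 8>4; P2→Q gives 8>2; P3→Z gives 5>1]
(B,R,Z): not NE [P2→Q gives 6>3]
(C,P,X): not NE [P1→A gives 9>5; P2→Q gives 5>2; P3→Z gives 4>2]
(C,P,Y): not NE [P3→Z gives 4>3]
(C,P,Z): not NE [P1→A gives 7>2; P2→Q gives 7>6]
(C,Q,X): not NE [P1→B gives 7>5]
(C,Q,Y): not NE [P1→A gives 7>3; P3→X gives 8>2]
(C,Q,Z): not NE [P1→B gives 6>2; P3→X gives 8>1]
(C,R,X): not NE [P2→Q gives 5>3]
(C,R,Y): not NE [P2→Q gives 6>3; P3→X gives 9>4]
(C,R,Z): not NE [P2→Q gives 7>0; P3→X gives 9>0]

PSNE = {(B,Q,X)}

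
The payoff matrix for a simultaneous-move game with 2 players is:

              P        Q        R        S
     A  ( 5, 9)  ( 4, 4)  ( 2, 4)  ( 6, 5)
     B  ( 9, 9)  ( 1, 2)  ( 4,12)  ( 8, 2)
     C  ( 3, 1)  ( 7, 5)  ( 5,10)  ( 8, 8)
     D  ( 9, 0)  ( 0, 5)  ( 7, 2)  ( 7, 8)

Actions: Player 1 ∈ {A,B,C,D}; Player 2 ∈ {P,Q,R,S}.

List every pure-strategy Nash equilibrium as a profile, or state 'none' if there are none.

(A,P): not NE [P1→D gives 9>5]
(A,Q): not NE [P1→C gives 7>4; P2→P gives 9>4]
(A,R): not NE [P1→D gives 7>2; P2→P gives 9>4]
(A,S): not NE [P1→C gives 8>6; P2→P gives 9>5]
(B,P): not NE [P2→R gives 12>9]
(B,Q): not NE [P1→C gives 7>1; P2→R gives 12>2]
(B,R): not NE [P1→D gives 7>4]
(B,S): not NE [P2→R gives 12>2]
(C,P): not NE [P1→D gives 9>3; P2→R gives 10>1]
(C,Q): not NE [P2→R gives 10>5]
(C,R): not NE [P1→D gives 7>5]
(C,S): not NE [P2→R gives 10>8]
(D,P): not NE [P2→S gives 8>0]
(D,Q): not NE [P1→C gives 7>0; P2→S gives 8>5]
(D,R): not NE [P2→S gives 8>2]
(D,S): not NE [P1→C gives 8>7]

PSNE: ∅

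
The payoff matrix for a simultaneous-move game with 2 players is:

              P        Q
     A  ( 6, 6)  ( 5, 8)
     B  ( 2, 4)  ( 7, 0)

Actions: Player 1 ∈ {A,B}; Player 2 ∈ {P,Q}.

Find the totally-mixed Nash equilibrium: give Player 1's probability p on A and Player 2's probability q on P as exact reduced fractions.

P1 indiff ⇒ q·6+(1-q)·5 = q·2+(1-q)·7 ⇒ q(4) = (1-q)(2) ⇒ q = 1/3
P2 indiff ⇒ p·6+(1-p)·4 = p·8+(1-p)·0 ⇒ p(-2) = (1-p)(-4) ⇒ p = 2/3

P1 mixes 2/3 on A; P2 mixes 1/3 on P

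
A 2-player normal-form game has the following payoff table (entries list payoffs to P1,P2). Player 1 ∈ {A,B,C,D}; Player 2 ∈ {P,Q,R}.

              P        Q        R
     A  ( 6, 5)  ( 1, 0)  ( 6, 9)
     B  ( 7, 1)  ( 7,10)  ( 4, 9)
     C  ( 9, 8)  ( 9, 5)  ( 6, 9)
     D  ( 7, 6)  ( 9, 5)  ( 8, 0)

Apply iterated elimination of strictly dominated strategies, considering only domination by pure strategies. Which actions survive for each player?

P1 drop A (D beats it: P:7>6 Q:9>1 R:8>6)
P1 drop B (C beats it: P:9>7 Q:9>7 R:6>4)
P2 drop Q (P beats it: C:8>5 D:6>5)
P1→{C,D} P2→{P,R}

IESDS → P1:{C,D} P2:{P,R}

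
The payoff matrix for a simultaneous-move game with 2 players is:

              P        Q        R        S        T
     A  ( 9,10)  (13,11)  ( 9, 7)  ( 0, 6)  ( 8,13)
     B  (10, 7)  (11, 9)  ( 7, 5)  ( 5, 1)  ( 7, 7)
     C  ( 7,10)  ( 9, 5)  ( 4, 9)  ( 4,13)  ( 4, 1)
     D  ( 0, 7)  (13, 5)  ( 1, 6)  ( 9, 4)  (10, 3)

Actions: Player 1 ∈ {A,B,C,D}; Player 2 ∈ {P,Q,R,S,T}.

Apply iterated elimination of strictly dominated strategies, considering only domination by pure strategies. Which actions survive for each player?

P1 drop C (B beats it: P:10>7 Q:11>9 R:7>4 S:5>4 T:7>4)
P2 drop R (P beats it: A:10>7 B:7>5 D:7>6)
P2 drop S (P beats it: A:10>6 B:7>1 D:7>4)
P1→{A,B,D} P2→{P,Q,T}

Remaining: P1:{A,B,D} P2:{P,Q,T}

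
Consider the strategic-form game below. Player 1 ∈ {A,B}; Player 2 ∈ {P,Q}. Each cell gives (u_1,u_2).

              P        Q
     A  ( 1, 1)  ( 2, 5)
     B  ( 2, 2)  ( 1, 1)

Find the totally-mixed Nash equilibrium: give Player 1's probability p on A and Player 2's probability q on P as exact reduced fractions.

(p,q) = (1/5, 1/2)

P1 indiff ⇒ q·1+(1-q)·2 = q·2+(1-q)·1 ⇒ q(-1) = (1-q)(-1) ⇒ q = 1/2
P2 indiff ⇒ p·1+(1-p)·2 = p·5+(1-p)·1 ⇒ p(-4) = (1-p)(-1) ⇒ p = 1/5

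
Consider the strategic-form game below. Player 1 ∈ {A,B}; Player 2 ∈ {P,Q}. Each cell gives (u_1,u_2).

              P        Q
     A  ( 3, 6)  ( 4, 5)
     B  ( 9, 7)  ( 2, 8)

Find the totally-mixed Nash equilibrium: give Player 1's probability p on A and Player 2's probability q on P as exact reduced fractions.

P1 mixes 1/2 on A; P2 mixes 1/4 on P

P1 indiff ⇒ q·3+(1-q)·4 = q·9+(1-q)·2 ⇒ q(-6) = (1-q)(-2) ⇒ q = 1/4
P2 indiff ⇒ p·6+(1-p)·7 = p·5+(1-p)·8 ⇒ p(1) = (1-p)(1) ⇒ p = 1/2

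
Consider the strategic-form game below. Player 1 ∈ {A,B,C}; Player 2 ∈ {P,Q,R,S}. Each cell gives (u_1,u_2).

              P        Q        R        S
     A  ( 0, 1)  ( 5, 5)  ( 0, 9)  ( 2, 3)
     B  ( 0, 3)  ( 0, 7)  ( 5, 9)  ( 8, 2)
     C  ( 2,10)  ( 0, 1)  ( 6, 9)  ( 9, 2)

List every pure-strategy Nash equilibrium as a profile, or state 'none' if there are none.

NE set: (C,P)

(A,P): not NE [P1→C gives 2>0; P2→R gives 9>1]
(A,Q): not NE [P2→R gives 9>5]
(A,R): not NE [P1→C gives 6>0]
(A,S): not NE [P1→C gives 9>2; P2→R gives 9>3]
(B,P): not NE [P1→C gives 2>0; P2→R gives 9>3]
(B,Q): not NE [P1→A gives 5>0; P2→R gives 9>7]
(B,R): not NE [P1→C gives 6>5]
(B,S): not NE [P1→C gives 9>8; P2→R gives 9>2]
(C,P): NE
(C,Q): not NE [P1→A gives 5>0; P2→P gives 10>1]
(C,R): not NE [P2→P gives 10>9]
(C,S): not NE [P2→P gives 10>2]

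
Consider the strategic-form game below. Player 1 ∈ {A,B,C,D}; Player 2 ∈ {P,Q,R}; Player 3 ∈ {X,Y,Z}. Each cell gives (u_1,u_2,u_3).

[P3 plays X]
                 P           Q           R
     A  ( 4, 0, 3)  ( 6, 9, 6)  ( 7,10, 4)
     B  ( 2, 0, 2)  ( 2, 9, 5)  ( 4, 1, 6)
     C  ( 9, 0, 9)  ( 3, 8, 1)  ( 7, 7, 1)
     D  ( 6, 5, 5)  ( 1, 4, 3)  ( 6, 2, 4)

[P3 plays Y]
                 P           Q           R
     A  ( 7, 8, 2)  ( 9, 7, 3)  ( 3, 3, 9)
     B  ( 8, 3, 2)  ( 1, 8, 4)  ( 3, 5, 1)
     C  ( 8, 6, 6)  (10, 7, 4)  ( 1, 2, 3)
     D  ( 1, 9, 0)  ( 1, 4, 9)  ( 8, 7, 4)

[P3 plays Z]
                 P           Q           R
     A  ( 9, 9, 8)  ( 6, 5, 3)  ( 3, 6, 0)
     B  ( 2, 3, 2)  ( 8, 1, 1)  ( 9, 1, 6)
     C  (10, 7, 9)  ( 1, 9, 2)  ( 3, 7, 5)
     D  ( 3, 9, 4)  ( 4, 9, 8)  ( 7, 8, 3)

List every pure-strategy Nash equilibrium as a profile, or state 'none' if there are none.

PSNE = {(C,Q,Y)}

(A,P,X): not NE [P1→C gives 9>4; P2→R gives 10>0; P3→Z gives 8>3]
(A,P,Y): not NE [P1→C gives 8>7; P3→Z gives 8>2]
(A,P,Z): not NE [P1→C gives 10>9]
(A,Q,X): not NE [P2→R gives 10>9]
(A,Q,Y): not NE [P1→C gives 10>9; P2→P gives 8>7; P3→X gives 6>3]
(A,Q,Z): not NE [P1→B gives 8>6; P2→P gives 9>5; P3→X gives 6>3]
(A,R,X): not NE [P3→Y gives 9>4]
(A,R,Y): not NE [P1→D gives 8>3; P2→P gives 8>3]
(A,R,Z): not NE [P1→B gives 9>3; P2→P gives 9>6; P3→Y gives 9>0]
(B,P,X): not NE [P1→C gives 9>2; P2→Q gives 9>0]
(B,P,Y): not NE [P2→Q gives 8>3]
(B,P,Z): not NE [P1→C gives 10>2]
(B,Q,X): not NE [P1→A gives 6>2]
(B,Q,Y): not NE [P1→C gives 10>1; P3→X gives 5>4]
(B,Q,Z): not NE [P2→P gives 3>1; P3→X gives 5>1]
(B,R,X): not NE [P1→C gives 7>4; P2→Q gives 9>1]
(B,R,Y): not NE [P1→D gives 8>3; P2→Q gives 8>5; P3→Z gives 6>1]
(B,R,Z): not NE [P2→P gives 3>1]
(C,P,X): not NE [P2→Q gives 8>0]
(C,P,Y): not NE [P2→Q gives 7>6; P3→Z gives 9>6]
(C,P,Z): not NE [P2→Q gives 9>7]
(C,Q,X): not NE [P1→A gives 6>3; P3→Y gives 4>1]
(C,Q,Y): NE
(C,Q,Z): not NE [P1→B gives 8>1; P3→Y gives 4>2]
(C,R,X): not NE [P2→Q gives 8>7; P3→Z gives 5>1]
(C,R,Y): not NE [P1→D gives 8>1; P2→Q gives 7>2; P3→Z gives 5>3]
(C,R,Z): not NE [P1→B gives 9>3; P2→Q gives 9>7]
(D,P,X): not NE [P1→C gives 9>6]
(D,P,Y): not NE [P1→C gives 8>1; P3→X gives 5>0]
(D,P,Z): not NE [P1→C gives 10>3; P3→X gives 5>4]
(D,Q,X): not NE [P1→A gives 6>1; P2→P gives 5>4; P3→Y gives 9>3]
(D,Q,Y): not NE [P1→C gives 10>1; P2→P gives 9>4]
(D,Q,Z): not NE [P1→B gives 8>4; P3→Y gives 9>8]
(D,R,X): not NE [P1→C gives 7>6; P2→P gives 5>2]
(D,R,Y): not NE [P2→P gives 9>7]
(D,R,Z): not NE [P1→B gives 9>7; P2→Q gives 9>8; P3→Y gives 4>3]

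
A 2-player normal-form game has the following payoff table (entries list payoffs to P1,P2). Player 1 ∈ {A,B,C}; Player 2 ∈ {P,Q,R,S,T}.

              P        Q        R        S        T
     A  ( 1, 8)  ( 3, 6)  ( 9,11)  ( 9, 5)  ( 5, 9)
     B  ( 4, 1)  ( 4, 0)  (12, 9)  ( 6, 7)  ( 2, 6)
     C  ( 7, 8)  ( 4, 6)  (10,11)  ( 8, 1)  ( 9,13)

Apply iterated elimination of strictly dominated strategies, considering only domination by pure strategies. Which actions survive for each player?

P2 drop P (R beats it: A:11>8 B:9>1 C:11>8)
P2 drop Q (R beats it: A:11>6 B:9>0 C:11>6)
P2 drop S (R beats it: A:11>5 B:9>7 C:11>1)
P1 drop A (C beats it: R:10>9 T:9>5)
P1→{B,C} P2→{R,T}

Survivors P1:{B,C} P2:{R,T}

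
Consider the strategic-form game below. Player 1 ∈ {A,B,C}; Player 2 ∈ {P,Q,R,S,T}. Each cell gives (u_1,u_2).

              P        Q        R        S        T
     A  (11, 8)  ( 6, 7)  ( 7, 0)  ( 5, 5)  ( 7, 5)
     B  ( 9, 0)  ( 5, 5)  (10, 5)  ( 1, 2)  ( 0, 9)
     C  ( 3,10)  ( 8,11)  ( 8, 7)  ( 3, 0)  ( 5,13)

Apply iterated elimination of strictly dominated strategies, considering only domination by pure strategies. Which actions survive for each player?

Remaining: P1:{A,C} P2:{P,Q,T}

P2 drop R (T beats it: A:5>0 B:9>5 C:13>7)
P1 drop B (A beats it: P:11>9 Q:6>5 S:5>1 T:7>0)
P2 drop S (P beats it: A:8>5 C:10>0)
P1→{A,C} P2→{P,Q,T}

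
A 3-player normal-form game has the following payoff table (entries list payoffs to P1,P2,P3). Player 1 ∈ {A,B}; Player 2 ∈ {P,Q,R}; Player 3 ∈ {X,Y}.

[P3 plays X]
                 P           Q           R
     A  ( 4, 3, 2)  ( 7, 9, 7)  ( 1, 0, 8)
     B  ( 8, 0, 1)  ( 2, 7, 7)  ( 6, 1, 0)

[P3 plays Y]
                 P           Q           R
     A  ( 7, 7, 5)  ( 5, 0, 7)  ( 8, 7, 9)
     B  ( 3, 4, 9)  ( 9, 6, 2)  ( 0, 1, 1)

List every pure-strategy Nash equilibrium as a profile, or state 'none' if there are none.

(A,P,X): not NE [P1→B gives 8>4; P2→Q gives 9>3; P3→Y gives 5>2]
(A,P,Y): NE
(A,Q,X): NE
(A,Q,Y): not NE [P1→B gives 9>5; P2→R gives 7>0]
(A,R,X): not NE [P1→B gives 6>1; P2→Q gives 9>0; P3→Y gives 9>8]
(A,R,Y): NE
(B,P,X): not NE [P2→Q gives 7>0; P3→Y gives 9>1]
(B,P,Y): not NE [P1→A gives 7>3; P2→Q gives 6>4]
(B,Q,X): not NE [P1→A gives 7>2]
(B,Q,Y): not NE [P3→X gives 7>2]
(B,R,X): not NE [P2→Q gives 7>1; P3→Y gives 1>0]
(B,R,Y): not NE [P1→A gives 8>0; P2→Q gives 6>1]

PSNE = {(A,P,Y), (A,Q,X), (A,R,Y)}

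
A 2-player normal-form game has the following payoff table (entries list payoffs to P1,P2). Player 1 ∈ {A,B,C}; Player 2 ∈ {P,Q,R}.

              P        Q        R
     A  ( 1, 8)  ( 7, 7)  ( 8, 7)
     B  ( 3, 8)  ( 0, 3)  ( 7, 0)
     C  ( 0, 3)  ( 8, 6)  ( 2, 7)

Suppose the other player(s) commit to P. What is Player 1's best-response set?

BR_1 = {B}

u_1(A vs P) = 1
u_1(B vs P) = 3
u_1(C vs P) = 0
max payoff 3 at {B}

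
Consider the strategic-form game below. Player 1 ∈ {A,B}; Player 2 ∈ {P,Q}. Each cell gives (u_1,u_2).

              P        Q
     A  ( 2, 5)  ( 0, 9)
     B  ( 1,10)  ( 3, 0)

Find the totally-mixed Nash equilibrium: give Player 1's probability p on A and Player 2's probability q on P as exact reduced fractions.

P1 mixes 5/7 on A; P2 mixes 3/4 on P

P1 indiff ⇒ q·2+(1-q)·0 = q·1+(1-q)·3 ⇒ q(1) = (1-q)(3) ⇒ q = 3/4
P2 indiff ⇒ p·5+(1-p)·10 = p·9+(1-p)·0 ⇒ p(-4) = (1-p)(-10) ⇒ p = 5/7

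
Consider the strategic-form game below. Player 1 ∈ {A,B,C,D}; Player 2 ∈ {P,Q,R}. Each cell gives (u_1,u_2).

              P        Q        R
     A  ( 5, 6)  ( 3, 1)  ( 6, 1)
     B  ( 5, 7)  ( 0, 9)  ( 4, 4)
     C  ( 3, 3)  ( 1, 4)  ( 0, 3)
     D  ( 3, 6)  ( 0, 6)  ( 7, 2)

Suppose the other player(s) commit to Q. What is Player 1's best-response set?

BR_1 = {A}

u_1(A vs Q) = 3
u_1(B vs Q) = 0
u_1(C vs Q) = 1
u_1(D vs Q) = 0
max payoff 3 at {A}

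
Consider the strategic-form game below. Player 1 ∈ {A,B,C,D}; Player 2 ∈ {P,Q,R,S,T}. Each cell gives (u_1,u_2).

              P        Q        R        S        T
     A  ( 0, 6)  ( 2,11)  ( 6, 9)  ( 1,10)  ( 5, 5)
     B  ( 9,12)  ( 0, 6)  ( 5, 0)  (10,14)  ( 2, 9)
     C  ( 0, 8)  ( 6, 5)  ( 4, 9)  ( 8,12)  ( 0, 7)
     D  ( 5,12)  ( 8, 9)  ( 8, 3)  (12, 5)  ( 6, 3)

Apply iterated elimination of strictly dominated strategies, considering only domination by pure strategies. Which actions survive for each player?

P1 drop A (D beats it: P:5>0 Q:8>2 R:8>6 S:12>1 T:6>5)
P1 drop C (D beats it: P:5>0 Q:8>6 R:8>4 S:12>8 T:6>0)
P2 drop Q (P beats it: B:12>6 D:12>9)
P2 drop R (P beats it: B:12>0 D:12>3)
P2 drop T (P beats it: B:12>9 D:12>3)
P1→{B,D} P2→{P,S}

Survivors P1:{B,D} P2:{P,S}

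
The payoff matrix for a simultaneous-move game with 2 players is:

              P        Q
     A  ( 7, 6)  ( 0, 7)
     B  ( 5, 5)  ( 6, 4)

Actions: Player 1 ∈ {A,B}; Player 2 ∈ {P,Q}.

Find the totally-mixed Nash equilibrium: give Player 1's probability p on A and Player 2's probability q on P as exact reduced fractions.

(p,q) = (1/2, 3/4)

P1 indiff ⇒ q·7+(1-q)·0 = q·5+(1-q)·6 ⇒ q(2) = (1-q)(6) ⇒ q = 3/4
P2 indiff ⇒ p·6+(1-p)·5 = p·7+(1-p)·4 ⇒ p(-1) = (1-p)(-1) ⇒ p = 1/2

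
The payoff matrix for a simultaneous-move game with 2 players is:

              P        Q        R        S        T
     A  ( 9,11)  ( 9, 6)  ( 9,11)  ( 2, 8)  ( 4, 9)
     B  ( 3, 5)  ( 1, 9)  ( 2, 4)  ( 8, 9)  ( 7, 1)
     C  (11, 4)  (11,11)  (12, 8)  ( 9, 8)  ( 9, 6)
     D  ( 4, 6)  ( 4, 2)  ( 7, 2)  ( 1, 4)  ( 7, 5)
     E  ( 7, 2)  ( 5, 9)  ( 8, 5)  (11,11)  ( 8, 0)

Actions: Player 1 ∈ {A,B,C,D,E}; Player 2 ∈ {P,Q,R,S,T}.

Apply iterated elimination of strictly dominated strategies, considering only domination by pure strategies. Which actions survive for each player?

P1 drop A (C beats it: P:11>9 Q:11>9 R:12>9 S:9>2 T:9>4)
P1 drop B (C beats it: P:11>3 Q:11>1 R:12>2 S:9>8 T:9>7)
P1 drop D (C beats it: P:11>4 Q:11>4 R:12>7 S:9>1 T:9>7)
P2 drop P (Q beats it: C:11>4 E:9>2)
P2 drop R (Q beats it: C:11>8 E:9>5)
P2 drop T (Q beats it: C:11>6 E:9>0)
P1→{C,E} P2→{Q,S}

IESDS → P1:{C,E} P2:{Q,S}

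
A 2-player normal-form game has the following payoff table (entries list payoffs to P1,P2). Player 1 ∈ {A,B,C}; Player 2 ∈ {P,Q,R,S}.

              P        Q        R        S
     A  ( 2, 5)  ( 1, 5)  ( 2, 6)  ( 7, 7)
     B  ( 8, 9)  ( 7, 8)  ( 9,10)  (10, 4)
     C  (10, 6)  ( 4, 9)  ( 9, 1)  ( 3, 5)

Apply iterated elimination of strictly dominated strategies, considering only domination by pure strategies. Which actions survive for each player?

IESDS → P1:{B,C} P2:{P,Q,R}

P1 drop A (B beats it: P:8>2 Q:7>1 R:9>2 S:10>7)
P2 drop S (P beats it: B:9>4 C:6>5)
P1→{B,C} P2→{P,Q,R}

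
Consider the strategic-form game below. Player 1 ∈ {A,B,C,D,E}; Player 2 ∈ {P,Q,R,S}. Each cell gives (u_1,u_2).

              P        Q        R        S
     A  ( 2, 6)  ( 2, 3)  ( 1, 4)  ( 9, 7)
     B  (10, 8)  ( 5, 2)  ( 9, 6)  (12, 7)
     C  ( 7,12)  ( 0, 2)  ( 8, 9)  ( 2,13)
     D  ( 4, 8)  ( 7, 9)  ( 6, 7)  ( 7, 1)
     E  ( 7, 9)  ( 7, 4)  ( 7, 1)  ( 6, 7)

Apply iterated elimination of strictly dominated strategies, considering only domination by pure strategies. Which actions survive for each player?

Survivors P1:{B,D,E} P2:{P,Q}

P1 drop A (B beats it: P:10>2 Q:5>2 R:9>1 S:12>9)
P1 drop C (B beats it: P:10>7 Q:5>0 R:9>8 S:12>2)
P2 drop R (P beats it: B:8>6 D:8>7 E:9>1)
P2 drop S (P beats it: B:8>7 D:8>1 E:9>7)
P1→{B,D,E} P2→{P,Q}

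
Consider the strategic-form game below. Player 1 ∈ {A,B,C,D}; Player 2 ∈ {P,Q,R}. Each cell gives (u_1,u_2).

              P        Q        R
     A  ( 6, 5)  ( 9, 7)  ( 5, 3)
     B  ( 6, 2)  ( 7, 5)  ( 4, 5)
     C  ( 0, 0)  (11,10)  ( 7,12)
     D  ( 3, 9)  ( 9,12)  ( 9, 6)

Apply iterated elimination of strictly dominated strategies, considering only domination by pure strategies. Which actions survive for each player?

P2 drop P (Q beats it: A:7>5 B:5>2 C:10>0 D:12>9)
P1 drop A (C beats it: Q:11>9 R:7>5)
P1 drop B (C beats it: Q:11>7 R:7>4)
P1→{C,D} P2→{Q,R}

Survivors P1:{C,D} P2:{Q,R}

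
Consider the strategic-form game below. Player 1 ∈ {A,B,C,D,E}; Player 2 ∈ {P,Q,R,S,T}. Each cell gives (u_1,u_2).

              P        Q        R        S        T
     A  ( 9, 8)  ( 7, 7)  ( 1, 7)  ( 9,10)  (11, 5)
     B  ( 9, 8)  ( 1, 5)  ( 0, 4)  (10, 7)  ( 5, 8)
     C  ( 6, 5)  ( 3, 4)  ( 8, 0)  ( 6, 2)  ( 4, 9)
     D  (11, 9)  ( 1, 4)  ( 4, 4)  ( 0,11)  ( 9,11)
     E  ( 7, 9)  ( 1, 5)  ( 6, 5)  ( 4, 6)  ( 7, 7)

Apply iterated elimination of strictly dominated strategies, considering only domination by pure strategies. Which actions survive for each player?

Survivors P1:{A,B,D} P2:{P,S,T}

P2 drop Q (P beats it: A:8>7 B:8>5 C:5>4 D:9>4 E:9>5)
P2 drop R (P beats it: A:8>7 B:8>4 C:5>0 D:9>4 E:9>5)
P1 drop C (A beats it: P:9>6 S:9>6 T:11>4)
P1 drop E (A beats it: P:9>7 S:9>4 T:11>7)
P1→{A,B,D} P2→{P,S,T}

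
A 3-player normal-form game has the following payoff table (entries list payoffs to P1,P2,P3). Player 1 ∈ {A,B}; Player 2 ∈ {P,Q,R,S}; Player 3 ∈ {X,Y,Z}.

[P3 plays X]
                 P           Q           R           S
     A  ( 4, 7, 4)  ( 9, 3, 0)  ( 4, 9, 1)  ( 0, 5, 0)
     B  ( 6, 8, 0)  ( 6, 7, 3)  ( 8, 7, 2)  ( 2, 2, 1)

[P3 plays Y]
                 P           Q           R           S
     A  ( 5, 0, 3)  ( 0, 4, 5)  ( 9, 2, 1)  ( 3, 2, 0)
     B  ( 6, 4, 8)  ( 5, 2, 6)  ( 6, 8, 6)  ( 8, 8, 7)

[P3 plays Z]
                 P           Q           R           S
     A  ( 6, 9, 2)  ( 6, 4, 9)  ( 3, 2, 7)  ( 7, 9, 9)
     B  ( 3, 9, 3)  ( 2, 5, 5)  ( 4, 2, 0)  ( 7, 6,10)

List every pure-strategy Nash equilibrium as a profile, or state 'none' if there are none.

(A,P,X): not NE [P1→B gives 6>4; P2→R gives 9>7]
(A,P,Y): not NE [P1→B gives 6>5; P2→Q gives 4>0; P3→X gives 4>3]
(A,P,Z): not NE [P3→X gives 4>2]
(A,Q,X): not NE [P2→R gives 9>3; P3→Z gives 9>0]
(A,Q,Y): not NE [P1→B gives 5>0; P3→Z gives 9>5]
(A,Q,Z): not NE [P2→S gives 9>4]
(A,R,X): not NE [P1→B gives 8>4; P3→Z gives 7>1]
(A,R,Y): not NE [P2→Q gives 4>2; P3→Z gives 7>1]
(A,R,Z): not NE [P1→B gives 4>3; P2→S gives 9>2]
(A,S,X): not NE [P1→B gives 2>0; P2→R gives 9>5; P3→Z gives 9>0]
(A,S,Y): not NE [P1→B gives 8>3; P2→Q gives 4>2; P3→Z gives 9>0]
(A,S,Z): NE
(B,P,X): not NE [P3→Y gives 8>0]
(B,P,Y): not NE [P2→S gives 8>4]
(B,P,Z): not NE [P1→A gives 6>3; P3→Y gives 8>3]
(B,Q,X): not NE [P1→A gives 9>6; P2→P gives 8>7; P3→Y gives 6>3]
(B,Q,Y): not NE [P2→S gives 8>2]
(B,Q,Z): not NE [P1→A gives 6>2; P2→P gives 9>5; P3→Y gives 6>5]
(B,R,X): not NE [P2→P gives 8>7; P3→Y gives 6>2]
(B,R,Y): not NE [P1→A gives 9>6]
(B,R,Z): not NE [P2→P gives 9>2; P3→Y gives 6>0]
(B,S,X): not NE [P2→P gives 8>2; P3→Z gives 10>1]
(B,S,Y): not NE [P3→Z gives 10>7]
(B,S,Z): not NE [P2→P gives 9>6]

NE set: (A,S,Z)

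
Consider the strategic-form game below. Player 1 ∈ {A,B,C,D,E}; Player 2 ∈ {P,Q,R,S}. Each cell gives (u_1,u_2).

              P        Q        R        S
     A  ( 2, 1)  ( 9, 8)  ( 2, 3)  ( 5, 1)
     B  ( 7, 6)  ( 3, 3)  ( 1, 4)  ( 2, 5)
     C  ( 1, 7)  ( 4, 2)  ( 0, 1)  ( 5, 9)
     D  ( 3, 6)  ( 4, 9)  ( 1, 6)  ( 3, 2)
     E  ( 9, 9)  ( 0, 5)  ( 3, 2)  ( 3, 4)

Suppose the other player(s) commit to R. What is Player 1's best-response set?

u_1(A vs R) = 2
u_1(B vs R) = 1
u_1(C vs R) = 0
u_1(D vs R) = 1
u_1(E vs R) = 3
max payoff 3 at {E}

argmax u_1 = {E}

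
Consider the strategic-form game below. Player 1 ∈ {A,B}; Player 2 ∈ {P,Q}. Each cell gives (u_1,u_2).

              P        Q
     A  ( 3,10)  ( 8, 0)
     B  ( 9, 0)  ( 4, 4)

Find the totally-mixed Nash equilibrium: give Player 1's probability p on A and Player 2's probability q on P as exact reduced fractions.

P1 indiff ⇒ q·3+(1-q)·8 = q·9+(1-q)·4 ⇒ q(-6) = (1-q)(-4) ⇒ q = 2/5
P2 indiff ⇒ p·10+(1-p)·0 = p·0+(1-p)·4 ⇒ p(10) = (1-p)(4) ⇒ p = 2/7

p=2/7, q=2/5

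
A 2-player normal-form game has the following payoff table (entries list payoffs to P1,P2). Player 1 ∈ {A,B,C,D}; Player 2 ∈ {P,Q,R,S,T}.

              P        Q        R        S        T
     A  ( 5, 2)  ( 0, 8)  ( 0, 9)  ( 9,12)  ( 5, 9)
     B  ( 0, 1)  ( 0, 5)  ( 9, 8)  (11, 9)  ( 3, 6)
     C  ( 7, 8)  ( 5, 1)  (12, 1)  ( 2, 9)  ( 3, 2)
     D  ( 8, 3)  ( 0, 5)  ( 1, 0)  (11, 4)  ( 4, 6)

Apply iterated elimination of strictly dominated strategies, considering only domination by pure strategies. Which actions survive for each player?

P2 drop P (S beats it: A:12>2 B:9>1 C:9>8 D:4>3)
P2 drop Q (T beats it: A:9>8 B:6>5 C:2>1 D:6>5)
P2 drop R (S beats it: A:12>9 B:9>8 C:9>1 D:4>0)
P1 drop C (A beats it: S:9>2 T:5>3)
P1→{A,B,D} P2→{S,T}

IESDS → P1:{A,B,D} P2:{S,T}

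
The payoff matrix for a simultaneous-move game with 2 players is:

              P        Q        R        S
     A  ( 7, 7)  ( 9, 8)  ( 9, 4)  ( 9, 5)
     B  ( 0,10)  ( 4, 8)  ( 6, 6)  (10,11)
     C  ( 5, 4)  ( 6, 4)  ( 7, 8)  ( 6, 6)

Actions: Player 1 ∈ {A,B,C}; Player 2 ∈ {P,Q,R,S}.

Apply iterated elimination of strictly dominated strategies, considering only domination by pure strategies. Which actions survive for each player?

P1 drop C (A beats it: P:7>5 Q:9>6 R:9>7 S:9>6)
P2 drop R (P beats it: A:7>4 B:10>6)
P1→{A,B} P2→{P,Q,S}

IESDS → P1:{A,B} P2:{P,Q,S}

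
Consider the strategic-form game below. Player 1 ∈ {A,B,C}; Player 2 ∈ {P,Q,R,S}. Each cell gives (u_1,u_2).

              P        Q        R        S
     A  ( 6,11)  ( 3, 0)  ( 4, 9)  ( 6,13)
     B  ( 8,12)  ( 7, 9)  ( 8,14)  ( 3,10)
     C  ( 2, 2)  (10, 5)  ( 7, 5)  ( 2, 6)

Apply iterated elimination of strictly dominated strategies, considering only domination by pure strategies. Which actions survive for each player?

Survivors P1:{A,B} P2:{P,R,S}

P2 drop Q (S beats it: A:13>0 B:10>9 C:6>5)
P1 drop C (B beats it: P:8>2 R:8>7 S:3>2)
P1→{A,B} P2→{P,R,S}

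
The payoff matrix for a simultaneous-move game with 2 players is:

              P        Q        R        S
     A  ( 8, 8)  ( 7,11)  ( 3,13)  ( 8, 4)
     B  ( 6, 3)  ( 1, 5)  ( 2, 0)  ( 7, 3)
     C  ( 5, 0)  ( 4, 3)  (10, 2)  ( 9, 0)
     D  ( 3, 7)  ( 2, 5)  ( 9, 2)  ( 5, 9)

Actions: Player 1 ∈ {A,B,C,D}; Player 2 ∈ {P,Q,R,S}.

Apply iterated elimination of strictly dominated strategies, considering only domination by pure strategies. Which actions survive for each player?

Survivors P1:{A,C} P2:{Q,R}

P1 drop B (A beats it: P:8>6 Q:7>1 R:3>2 S:8>7)
P1 drop D (C beats it: P:5>3 Q:4>2 R:10>9 S:9>5)
P2 drop P (Q beats it: A:11>8 C:3>0)
P2 drop S (Q beats it: A:11>4 C:3>0)
P1→{A,C} P2→{Q,R}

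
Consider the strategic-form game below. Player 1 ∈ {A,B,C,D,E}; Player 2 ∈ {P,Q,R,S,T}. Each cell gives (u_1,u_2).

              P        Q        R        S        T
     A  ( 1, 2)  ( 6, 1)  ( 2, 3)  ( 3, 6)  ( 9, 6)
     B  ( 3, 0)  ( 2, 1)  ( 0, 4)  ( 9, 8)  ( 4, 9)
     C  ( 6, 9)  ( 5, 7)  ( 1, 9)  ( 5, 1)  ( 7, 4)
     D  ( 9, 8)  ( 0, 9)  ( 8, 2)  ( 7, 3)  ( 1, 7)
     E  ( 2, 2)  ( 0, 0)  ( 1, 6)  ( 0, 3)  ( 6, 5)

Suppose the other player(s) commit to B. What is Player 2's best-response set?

u_2(P vs B) = 0
u_2(Q vs B) = 1
u_2(R vs B) = 4
u_2(S vs B) = 8
u_2(T vs B) = 9
max payoff 9 at {T}

BR_2 = {T}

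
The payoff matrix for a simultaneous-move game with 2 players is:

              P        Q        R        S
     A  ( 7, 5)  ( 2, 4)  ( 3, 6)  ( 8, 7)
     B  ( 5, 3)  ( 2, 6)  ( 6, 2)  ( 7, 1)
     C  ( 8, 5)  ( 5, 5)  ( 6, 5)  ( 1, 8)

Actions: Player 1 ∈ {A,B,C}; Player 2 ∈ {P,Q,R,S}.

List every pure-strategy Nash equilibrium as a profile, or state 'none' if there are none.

(A,P): not NE [P1→C gives 8>7; P2→S gives 7>5]
(A,Q): not NE [P1→C gives 5>2; P2→S gives 7>4]
(A,R): not NE [P1→C gives 6>3; P2→S gives 7>6]
(A,S): NE
(B,P): not NE [P1→C gives 8>5; P2→Q gives 6>3]
(B,Q): not NE [P1→C gives 5>2]
(B,R): not NE [P2→Q gives 6>2]
(B,S): not NE [P1→A gives 8>7; P2→Q gives 6>1]
(C,P): not NE [P2→S gives 8>5]
(C,Q): not NE [P2→S gives 8>5]
(C,R): not NE [P2→S gives 8>5]
(C,S): not NE [P1→A gives 8>1]

Nash profiles: (A,S)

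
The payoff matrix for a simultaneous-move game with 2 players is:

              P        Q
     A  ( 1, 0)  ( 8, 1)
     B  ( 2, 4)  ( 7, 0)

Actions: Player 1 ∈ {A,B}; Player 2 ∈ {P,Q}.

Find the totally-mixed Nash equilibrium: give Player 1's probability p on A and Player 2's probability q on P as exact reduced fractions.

P1 indiff ⇒ q·1+(1-q)·8 = q·2+(1-q)·7 ⇒ q(-1) = (1-q)(-1) ⇒ q = 1/2
P2 indiff ⇒ p·0+(1-p)·4 = p·1+(1-p)·0 ⇒ p(-1) = (1-p)(-4) ⇒ p = 4/5

P1 mixes 4/5 on A; P2 mixes 1/2 on P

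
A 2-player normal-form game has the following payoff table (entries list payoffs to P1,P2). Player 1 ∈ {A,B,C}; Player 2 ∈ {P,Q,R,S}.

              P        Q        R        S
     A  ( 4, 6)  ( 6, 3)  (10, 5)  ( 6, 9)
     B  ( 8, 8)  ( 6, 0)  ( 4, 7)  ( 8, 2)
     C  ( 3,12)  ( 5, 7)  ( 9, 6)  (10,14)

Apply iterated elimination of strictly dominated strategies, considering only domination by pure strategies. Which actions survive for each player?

P2 drop Q (P beats it: A:6>3 B:8>0 C:12>7)
P2 drop R (P beats it: A:6>5 B:8>7 C:12>6)
P1 drop A (B beats it: P:8>4 S:8>6)
P1→{B,C} P2→{P,S}

Survivors P1:{B,C} P2:{P,S}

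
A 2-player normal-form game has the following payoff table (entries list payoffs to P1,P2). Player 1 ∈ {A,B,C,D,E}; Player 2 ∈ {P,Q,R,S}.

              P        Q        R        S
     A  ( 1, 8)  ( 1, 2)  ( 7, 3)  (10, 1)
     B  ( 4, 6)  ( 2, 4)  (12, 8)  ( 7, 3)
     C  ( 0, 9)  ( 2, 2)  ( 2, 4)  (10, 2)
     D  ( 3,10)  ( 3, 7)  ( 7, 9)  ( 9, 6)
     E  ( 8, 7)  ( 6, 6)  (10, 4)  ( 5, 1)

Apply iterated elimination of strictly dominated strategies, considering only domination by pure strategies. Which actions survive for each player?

Remaining: P1:{B,E} P2:{P,R}

P2 drop Q (P beats it: A:8>2 B:6>4 C:9>2 D:10>7 E:7>6)
P2 drop S (P beats it: A:8>1 B:6>3 C:9>2 D:10>6 E:7>1)
P1 drop A (B beats it: P:4>1 R:12>7)
P1 drop C (B beats it: P:4>0 R:12>2)
P1 drop D (B beats it: P:4>3 R:12>7)
P1→{B,E} P2→{P,R}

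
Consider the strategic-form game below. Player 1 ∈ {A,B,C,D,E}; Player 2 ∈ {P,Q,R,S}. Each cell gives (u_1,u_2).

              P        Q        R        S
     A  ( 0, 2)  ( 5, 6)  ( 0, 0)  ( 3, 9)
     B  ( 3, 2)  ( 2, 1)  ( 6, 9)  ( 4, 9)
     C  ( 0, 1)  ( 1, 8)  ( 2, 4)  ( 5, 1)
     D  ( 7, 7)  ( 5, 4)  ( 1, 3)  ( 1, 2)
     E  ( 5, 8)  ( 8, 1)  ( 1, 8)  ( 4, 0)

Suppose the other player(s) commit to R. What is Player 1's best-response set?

u_1(A vs R) = 0
u_1(B vs R) = 6
u_1(C vs R) = 2
u_1(D vs R) = 1
u_1(E vs R) = 1
max payoff 6 at {B}

P1 best: {B}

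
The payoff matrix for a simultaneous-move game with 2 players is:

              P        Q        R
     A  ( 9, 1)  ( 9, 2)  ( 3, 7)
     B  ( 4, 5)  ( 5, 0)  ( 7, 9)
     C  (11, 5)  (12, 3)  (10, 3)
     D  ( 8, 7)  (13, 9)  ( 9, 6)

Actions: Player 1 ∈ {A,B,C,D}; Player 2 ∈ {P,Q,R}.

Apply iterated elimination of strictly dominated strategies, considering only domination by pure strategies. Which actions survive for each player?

P1 drop A (C beats it: P:11>9 Q:12>9 R:10>3)
P1 drop B (C beats it: P:11>4 Q:12>5 R:10>7)
P2 drop R (P beats it: C:5>3 D:7>6)
P1→{C,D} P2→{P,Q}

Survivors P1:{C,D} P2:{P,Q}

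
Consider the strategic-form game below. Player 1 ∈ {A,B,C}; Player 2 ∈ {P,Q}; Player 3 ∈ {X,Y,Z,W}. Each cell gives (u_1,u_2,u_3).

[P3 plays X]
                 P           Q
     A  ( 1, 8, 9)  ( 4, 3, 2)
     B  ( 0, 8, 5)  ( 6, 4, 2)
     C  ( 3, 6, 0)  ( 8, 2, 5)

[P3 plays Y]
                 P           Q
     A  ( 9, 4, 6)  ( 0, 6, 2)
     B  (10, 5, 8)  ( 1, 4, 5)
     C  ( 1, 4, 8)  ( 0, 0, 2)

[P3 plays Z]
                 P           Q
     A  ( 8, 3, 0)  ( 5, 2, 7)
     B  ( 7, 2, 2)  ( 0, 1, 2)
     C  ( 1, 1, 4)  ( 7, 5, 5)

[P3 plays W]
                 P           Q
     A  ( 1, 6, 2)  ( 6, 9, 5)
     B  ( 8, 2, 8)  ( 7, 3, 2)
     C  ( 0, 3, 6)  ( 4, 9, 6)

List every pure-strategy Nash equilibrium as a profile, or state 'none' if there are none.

(A,P,X): not NE [P1→C gives 3>1]
(A,P,Y): not NE [P1→B gives 10>9; P2→Q gives 6>4; P3→X gives 9>6]
(A,P,Z): not NE [P3→X gives 9>0]
(A,P,W): not NE [P1→B gives 8>1; P2→Q gives 9>6; P3→X gives 9>2]
(A,Q,X): not NE [P1→C gives 8>4; P2→P gives 8>3; P3→Z gives 7>2]
(A,Q,Y): not NE [P1→B gives 1>0; P3→Z gives 7>2]
(A,Q,Z): not NE [P1→C gives 7>5; P2→P gives 3>2]
(A,Q,W): not NE [P1→B gives 7>6; P3→Z gives 7>5]
(B,P,X): not NE [P1→C gives 3>0; P3→W gives 8>5]
(B,P,Y): NE
(B,P,Z): not NE [P1→A gives 8>7; P3→W gives 8>2]
(B,P,W): not NE [P2→Q gives 3>2]
(B,Q,X): not NE [P1→C gives 8>6; P2→P gives 8>4; P3→Y gives 5>2]
(B,Q,Y): not NE [P2→P gives 5>4]
(B,Q,Z): not NE [P1→C gives 7>0; P2→P gives 2>1; P3→Y gives 5>2]
(B,Q,W): not NE [P3→Y gives 5>2]
(C,P,X): not NE [P3→Y gives 8>0]
(C,P,Y): not NE [P1→B gives 10>1]
(C,P,Z): not NE [P1→A gives 8>1; P2→Q gives 5>1; P3→Y gives 8>4]
(C,P,W): not NE [P1→B gives 8>0; P2→Q gives 9>3; P3→Y gives 8>6]
(C,Q,X): not NE [P2→P gives 6>2; P3→W gives 6>5]
(C,Q,Y): not NE [P1→B gives 1>0; P2→P gives 4>0; P3→W gives 6>2]
(C,Q,Z): not NE [P3→W gives 6>5]
(C,Q,W): not NE [P1→B gives 7>4]

Nash profiles: (B,P,Y)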